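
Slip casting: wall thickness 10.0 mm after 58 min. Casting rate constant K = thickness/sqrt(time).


K = 10.0 / sqrt(58) = 10.0 / 7.6158 = 1.313 mm/min^0.5

1.313


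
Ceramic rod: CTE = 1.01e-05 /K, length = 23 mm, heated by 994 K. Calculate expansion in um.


dL = 1.01e-05 * 23 * 994 * 1000 = 230.906 um

230.906


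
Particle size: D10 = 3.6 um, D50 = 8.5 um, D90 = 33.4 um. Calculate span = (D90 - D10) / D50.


Span = (33.4 - 3.6) / 8.5 = 29.8 / 8.5 = 3.506

3.506


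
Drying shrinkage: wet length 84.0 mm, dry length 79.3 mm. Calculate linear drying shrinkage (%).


DS = (84.0 - 79.3) / 84.0 * 100 = 5.6%

5.6


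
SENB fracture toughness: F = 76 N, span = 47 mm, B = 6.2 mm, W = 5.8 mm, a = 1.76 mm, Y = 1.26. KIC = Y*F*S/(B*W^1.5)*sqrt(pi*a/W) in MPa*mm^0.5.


KIC = 1.26*76*47/(6.2*5.8^1.5)*sqrt(pi*1.76/5.8) = 50.74

50.74


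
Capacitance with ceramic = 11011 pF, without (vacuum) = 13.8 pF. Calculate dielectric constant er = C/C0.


er = 11011 / 13.8 = 797.9

797.9


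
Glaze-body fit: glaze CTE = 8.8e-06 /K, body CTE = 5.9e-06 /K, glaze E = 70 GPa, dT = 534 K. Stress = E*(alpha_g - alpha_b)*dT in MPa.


Stress = 70*1000*(8.8e-06 - 5.9e-06)*534 = 108.4 MPa

108.4


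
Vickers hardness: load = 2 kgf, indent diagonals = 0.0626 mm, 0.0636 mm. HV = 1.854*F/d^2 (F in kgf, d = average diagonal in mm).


d_avg = (0.0626+0.0636)/2 = 0.0631 mm
HV = 1.854*2/0.0631^2 = 931

931


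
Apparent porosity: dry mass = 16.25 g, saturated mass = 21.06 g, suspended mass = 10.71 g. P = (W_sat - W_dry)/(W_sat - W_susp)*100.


P = (21.06 - 16.25) / (21.06 - 10.71) * 100 = 4.81 / 10.35 * 100 = 46.5%

46.5


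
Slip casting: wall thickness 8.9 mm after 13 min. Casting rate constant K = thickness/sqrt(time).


K = 8.9 / sqrt(13) = 8.9 / 3.6056 = 2.468 mm/min^0.5

2.468


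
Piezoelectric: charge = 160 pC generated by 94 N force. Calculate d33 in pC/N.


d33 = 160 / 94 = 1.7 pC/N

1.7


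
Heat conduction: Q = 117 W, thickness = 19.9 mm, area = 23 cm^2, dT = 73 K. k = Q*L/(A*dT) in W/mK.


k = 117*19.9/1000/(23/10000*73) = 13.87 W/mK

13.87


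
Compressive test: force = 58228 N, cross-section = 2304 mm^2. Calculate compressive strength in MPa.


CS = 58228 / 2304 = 25.3 MPa

25.3


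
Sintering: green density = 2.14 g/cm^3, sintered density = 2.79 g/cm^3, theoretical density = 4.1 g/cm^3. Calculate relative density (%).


Relative = 2.79 / 4.1 * 100 = 68.0%

68.0


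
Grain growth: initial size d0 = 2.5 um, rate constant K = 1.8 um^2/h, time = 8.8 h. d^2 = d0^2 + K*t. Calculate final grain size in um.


d^2 = 2.5^2 + 1.8*8.8 = 22.09
d = sqrt(22.09) = 4.7 um

4.7


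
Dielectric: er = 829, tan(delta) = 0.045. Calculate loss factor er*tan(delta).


Loss = 829 * 0.045 = 37.305

37.305


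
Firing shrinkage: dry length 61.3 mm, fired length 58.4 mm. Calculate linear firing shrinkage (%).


FS = (61.3 - 58.4) / 61.3 * 100 = 4.73%

4.73


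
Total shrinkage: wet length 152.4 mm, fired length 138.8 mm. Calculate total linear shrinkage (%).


TS = (152.4 - 138.8) / 152.4 * 100 = 8.92%

8.92


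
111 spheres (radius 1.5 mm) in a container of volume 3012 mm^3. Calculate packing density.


V_sphere = 4/3*pi*1.5^3 = 14.1372 mm^3
Total V = 111*14.1372 = 1569.2292 mm^3
PD = 1569.2292 / 3012 = 0.521

0.521


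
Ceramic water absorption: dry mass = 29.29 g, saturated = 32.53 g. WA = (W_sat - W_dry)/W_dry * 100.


WA = (32.53 - 29.29) / 29.29 * 100 = 11.06%

11.06


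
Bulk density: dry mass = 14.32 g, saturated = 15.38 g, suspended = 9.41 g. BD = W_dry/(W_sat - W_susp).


BD = 14.32 / (15.38 - 9.41) = 14.32 / 5.97 = 2.399 g/cm^3

2.399


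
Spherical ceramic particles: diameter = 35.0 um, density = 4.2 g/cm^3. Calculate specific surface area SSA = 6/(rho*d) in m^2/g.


SSA = 6 / (4.2 * 35.0) = 0.041 m^2/g

0.041


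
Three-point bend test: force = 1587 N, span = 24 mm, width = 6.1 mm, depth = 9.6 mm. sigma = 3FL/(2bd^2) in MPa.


sigma = 3*1587*24/(2*6.1*9.6^2) = 101.6 MPa

101.6


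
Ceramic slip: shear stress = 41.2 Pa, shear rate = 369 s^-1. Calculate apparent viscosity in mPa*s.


eta = tau/gamma * 1000 = 41.2/369 * 1000 = 111.7 mPa*s

111.7


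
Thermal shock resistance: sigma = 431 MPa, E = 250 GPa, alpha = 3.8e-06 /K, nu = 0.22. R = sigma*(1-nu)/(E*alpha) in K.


R = 431*(1-0.22)/(250*1000*3.8e-06) = 354 K

354


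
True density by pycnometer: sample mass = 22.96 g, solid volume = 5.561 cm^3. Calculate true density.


TD = 22.96 / 5.561 = 4.129 g/cm^3

4.129


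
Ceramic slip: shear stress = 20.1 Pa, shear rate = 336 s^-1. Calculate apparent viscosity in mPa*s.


eta = tau/gamma * 1000 = 20.1/336 * 1000 = 59.8 mPa*s

59.8


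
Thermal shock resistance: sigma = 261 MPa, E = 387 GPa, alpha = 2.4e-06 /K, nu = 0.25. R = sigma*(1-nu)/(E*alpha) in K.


R = 261*(1-0.25)/(387*1000*2.4e-06) = 211 K

211


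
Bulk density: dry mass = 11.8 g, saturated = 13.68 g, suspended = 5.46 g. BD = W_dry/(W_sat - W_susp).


BD = 11.8 / (13.68 - 5.46) = 11.8 / 8.22 = 1.436 g/cm^3

1.436


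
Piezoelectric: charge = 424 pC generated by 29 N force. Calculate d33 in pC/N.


d33 = 424 / 29 = 14.6 pC/N

14.6


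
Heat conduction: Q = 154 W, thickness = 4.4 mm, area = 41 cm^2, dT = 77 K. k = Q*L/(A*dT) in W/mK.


k = 154*4.4/1000/(41/10000*77) = 2.15 W/mK

2.15


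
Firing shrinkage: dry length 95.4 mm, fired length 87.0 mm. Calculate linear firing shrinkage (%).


FS = (95.4 - 87.0) / 95.4 * 100 = 8.81%

8.81


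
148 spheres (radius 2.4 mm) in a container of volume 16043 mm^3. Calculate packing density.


V_sphere = 4/3*pi*2.4^3 = 57.9058 mm^3
Total V = 148*57.9058 = 8570.0584 mm^3
PD = 8570.0584 / 16043 = 0.534

0.534


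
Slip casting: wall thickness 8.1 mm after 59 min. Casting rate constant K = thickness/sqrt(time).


K = 8.1 / sqrt(59) = 8.1 / 7.6811 = 1.055 mm/min^0.5

1.055


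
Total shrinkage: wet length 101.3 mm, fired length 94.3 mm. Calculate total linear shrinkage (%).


TS = (101.3 - 94.3) / 101.3 * 100 = 6.91%

6.91


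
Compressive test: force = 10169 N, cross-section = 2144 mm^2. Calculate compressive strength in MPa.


CS = 10169 / 2144 = 4.7 MPa

4.7


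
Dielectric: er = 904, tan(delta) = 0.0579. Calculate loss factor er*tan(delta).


Loss = 904 * 0.0579 = 52.342

52.342


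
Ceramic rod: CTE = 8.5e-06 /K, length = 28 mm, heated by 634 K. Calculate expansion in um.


dL = 8.5e-06 * 28 * 634 * 1000 = 150.892 um

150.892


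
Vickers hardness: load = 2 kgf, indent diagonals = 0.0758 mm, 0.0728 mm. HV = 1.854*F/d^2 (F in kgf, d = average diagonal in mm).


d_avg = (0.0758+0.0728)/2 = 0.0743 mm
HV = 1.854*2/0.0743^2 = 672

672


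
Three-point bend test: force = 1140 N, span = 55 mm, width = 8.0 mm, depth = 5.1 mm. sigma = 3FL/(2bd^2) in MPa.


sigma = 3*1140*55/(2*8.0*5.1^2) = 452.0 MPa

452.0


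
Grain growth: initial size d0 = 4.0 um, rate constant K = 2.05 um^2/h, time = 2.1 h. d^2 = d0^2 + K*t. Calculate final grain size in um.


d^2 = 4.0^2 + 2.05*2.1 = 20.305
d = sqrt(20.305) = 4.51 um

4.51


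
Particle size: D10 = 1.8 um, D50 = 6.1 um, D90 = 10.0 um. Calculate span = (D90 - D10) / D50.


Span = (10.0 - 1.8) / 6.1 = 8.2 / 6.1 = 1.344

1.344


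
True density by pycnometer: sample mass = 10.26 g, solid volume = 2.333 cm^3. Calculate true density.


TD = 10.26 / 2.333 = 4.398 g/cm^3

4.398


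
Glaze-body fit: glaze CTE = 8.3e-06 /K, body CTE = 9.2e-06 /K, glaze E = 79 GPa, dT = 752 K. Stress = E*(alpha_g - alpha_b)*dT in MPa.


Stress = 79*1000*(8.3e-06 - 9.2e-06)*752 = -53.5 MPa

-53.5


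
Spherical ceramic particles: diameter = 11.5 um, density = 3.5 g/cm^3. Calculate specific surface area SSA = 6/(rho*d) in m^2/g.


SSA = 6 / (3.5 * 11.5) = 0.149 m^2/g

0.149


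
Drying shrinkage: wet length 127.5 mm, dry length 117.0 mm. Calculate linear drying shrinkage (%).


DS = (127.5 - 117.0) / 127.5 * 100 = 8.24%

8.24


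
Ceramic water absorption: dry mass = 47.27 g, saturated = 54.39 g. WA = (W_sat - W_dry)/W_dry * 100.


WA = (54.39 - 47.27) / 47.27 * 100 = 15.06%

15.06


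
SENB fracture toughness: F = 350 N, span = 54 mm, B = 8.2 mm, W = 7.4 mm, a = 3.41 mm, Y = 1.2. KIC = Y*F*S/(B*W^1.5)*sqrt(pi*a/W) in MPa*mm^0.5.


KIC = 1.2*350*54/(8.2*7.4^1.5)*sqrt(pi*3.41/7.4) = 165.32

165.32


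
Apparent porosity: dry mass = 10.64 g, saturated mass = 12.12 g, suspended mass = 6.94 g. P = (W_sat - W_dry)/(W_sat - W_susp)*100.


P = (12.12 - 10.64) / (12.12 - 6.94) * 100 = 1.48 / 5.18 * 100 = 28.6%

28.6


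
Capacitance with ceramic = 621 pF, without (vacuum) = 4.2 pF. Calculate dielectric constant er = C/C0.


er = 621 / 4.2 = 147.86

147.86


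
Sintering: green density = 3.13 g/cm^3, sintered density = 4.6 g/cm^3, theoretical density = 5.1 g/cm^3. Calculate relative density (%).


Relative = 4.6 / 5.1 * 100 = 90.2%

90.2


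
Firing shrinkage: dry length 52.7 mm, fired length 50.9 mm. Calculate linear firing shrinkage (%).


FS = (52.7 - 50.9) / 52.7 * 100 = 3.42%

3.42


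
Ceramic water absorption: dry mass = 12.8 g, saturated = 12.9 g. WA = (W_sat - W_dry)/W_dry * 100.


WA = (12.9 - 12.8) / 12.8 * 100 = 0.78%

0.78


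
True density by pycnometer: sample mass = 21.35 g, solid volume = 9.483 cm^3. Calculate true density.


TD = 21.35 / 9.483 = 2.251 g/cm^3

2.251


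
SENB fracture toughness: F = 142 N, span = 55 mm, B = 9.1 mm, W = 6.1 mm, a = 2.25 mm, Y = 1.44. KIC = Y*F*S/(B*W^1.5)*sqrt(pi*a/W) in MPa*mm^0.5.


KIC = 1.44*142*55/(9.1*6.1^1.5)*sqrt(pi*2.25/6.1) = 88.3

88.3


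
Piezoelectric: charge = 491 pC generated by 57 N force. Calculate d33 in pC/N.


d33 = 491 / 57 = 8.6 pC/N

8.6


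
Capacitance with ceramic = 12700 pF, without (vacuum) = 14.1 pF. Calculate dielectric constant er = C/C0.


er = 12700 / 14.1 = 900.71

900.71


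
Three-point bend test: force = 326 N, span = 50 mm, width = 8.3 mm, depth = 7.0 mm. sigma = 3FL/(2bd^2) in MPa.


sigma = 3*326*50/(2*8.3*7.0^2) = 60.1 MPa

60.1


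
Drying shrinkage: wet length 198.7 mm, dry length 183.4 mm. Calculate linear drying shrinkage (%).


DS = (198.7 - 183.4) / 198.7 * 100 = 7.7%

7.7


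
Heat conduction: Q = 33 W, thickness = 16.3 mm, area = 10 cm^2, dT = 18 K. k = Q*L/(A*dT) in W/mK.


k = 33*16.3/1000/(10/10000*18) = 29.88 W/mK

29.88


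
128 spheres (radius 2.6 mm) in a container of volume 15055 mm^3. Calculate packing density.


V_sphere = 4/3*pi*2.6^3 = 73.6222 mm^3
Total V = 128*73.6222 = 9423.6416 mm^3
PD = 9423.6416 / 15055 = 0.626

0.626


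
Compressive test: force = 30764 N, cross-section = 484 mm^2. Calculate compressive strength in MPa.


CS = 30764 / 484 = 63.6 MPa

63.6


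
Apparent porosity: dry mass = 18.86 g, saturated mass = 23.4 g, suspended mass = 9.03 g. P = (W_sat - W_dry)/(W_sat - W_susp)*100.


P = (23.4 - 18.86) / (23.4 - 9.03) * 100 = 4.54 / 14.37 * 100 = 31.6%

31.6


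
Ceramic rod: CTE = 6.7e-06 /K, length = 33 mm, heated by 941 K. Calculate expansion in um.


dL = 6.7e-06 * 33 * 941 * 1000 = 208.055 um

208.055


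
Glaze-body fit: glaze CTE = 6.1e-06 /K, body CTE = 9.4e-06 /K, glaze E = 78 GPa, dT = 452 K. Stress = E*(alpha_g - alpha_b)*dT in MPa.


Stress = 78*1000*(6.1e-06 - 9.4e-06)*452 = -116.3 MPa

-116.3


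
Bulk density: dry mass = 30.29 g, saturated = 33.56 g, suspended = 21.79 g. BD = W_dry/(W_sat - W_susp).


BD = 30.29 / (33.56 - 21.79) = 30.29 / 11.77 = 2.573 g/cm^3

2.573


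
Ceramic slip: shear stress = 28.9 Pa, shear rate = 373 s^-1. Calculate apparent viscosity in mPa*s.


eta = tau/gamma * 1000 = 28.9/373 * 1000 = 77.5 mPa*s

77.5


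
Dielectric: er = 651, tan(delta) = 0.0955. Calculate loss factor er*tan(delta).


Loss = 651 * 0.0955 = 62.171

62.171


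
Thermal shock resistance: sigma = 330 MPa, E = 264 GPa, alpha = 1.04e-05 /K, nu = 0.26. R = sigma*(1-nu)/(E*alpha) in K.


R = 330*(1-0.26)/(264*1000*1.04e-05) = 89 K

89


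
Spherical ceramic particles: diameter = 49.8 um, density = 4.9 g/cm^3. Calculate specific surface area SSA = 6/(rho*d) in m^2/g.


SSA = 6 / (4.9 * 49.8) = 0.025 m^2/g

0.025


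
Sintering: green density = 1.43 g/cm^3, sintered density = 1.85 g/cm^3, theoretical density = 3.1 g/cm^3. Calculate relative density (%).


Relative = 1.85 / 3.1 * 100 = 59.7%

59.7


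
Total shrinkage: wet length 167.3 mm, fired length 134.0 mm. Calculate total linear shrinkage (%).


TS = (167.3 - 134.0) / 167.3 * 100 = 19.9%

19.9


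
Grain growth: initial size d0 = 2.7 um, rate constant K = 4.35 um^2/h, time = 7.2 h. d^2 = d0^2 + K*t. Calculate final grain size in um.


d^2 = 2.7^2 + 4.35*7.2 = 38.61
d = sqrt(38.61) = 6.21 um

6.21


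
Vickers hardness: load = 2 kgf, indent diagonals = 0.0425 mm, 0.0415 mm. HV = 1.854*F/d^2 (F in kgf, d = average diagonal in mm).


d_avg = (0.0425+0.0415)/2 = 0.042 mm
HV = 1.854*2/0.042^2 = 2102

2102


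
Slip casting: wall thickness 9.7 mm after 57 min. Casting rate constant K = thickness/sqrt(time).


K = 9.7 / sqrt(57) = 9.7 / 7.5498 = 1.285 mm/min^0.5

1.285


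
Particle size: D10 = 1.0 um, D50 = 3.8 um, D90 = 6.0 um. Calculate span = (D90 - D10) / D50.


Span = (6.0 - 1.0) / 3.8 = 5.0 / 3.8 = 1.316

1.316


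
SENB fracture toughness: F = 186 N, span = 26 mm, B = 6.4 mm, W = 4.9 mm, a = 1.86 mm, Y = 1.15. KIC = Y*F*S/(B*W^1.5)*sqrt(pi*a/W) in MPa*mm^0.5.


KIC = 1.15*186*26/(6.4*4.9^1.5)*sqrt(pi*1.86/4.9) = 87.49

87.49


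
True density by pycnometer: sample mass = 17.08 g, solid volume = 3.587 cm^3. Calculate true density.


TD = 17.08 / 3.587 = 4.762 g/cm^3

4.762


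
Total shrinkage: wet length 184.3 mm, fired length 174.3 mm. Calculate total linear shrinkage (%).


TS = (184.3 - 174.3) / 184.3 * 100 = 5.43%

5.43


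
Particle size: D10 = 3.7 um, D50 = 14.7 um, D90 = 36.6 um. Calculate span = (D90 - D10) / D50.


Span = (36.6 - 3.7) / 14.7 = 32.9 / 14.7 = 2.238

2.238


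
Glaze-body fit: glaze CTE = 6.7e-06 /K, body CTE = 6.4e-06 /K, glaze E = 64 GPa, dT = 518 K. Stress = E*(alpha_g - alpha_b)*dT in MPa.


Stress = 64*1000*(6.7e-06 - 6.4e-06)*518 = 9.9 MPa

9.9


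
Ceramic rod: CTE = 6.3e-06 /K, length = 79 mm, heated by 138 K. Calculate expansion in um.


dL = 6.3e-06 * 79 * 138 * 1000 = 68.683 um

68.683


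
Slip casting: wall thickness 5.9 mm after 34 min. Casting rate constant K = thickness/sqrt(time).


K = 5.9 / sqrt(34) = 5.9 / 5.831 = 1.012 mm/min^0.5

1.012


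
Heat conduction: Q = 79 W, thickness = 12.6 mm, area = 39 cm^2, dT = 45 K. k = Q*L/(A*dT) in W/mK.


k = 79*12.6/1000/(39/10000*45) = 5.67 W/mK

5.67


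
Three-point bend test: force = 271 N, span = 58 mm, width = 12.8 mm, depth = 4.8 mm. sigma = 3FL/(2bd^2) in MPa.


sigma = 3*271*58/(2*12.8*4.8^2) = 79.9 MPa

79.9


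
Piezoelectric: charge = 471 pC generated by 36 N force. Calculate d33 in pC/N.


d33 = 471 / 36 = 13.1 pC/N

13.1


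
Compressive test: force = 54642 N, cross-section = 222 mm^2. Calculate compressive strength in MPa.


CS = 54642 / 222 = 246.1 MPa

246.1


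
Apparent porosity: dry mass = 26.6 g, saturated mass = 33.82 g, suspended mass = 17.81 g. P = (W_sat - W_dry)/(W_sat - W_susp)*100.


P = (33.82 - 26.6) / (33.82 - 17.81) * 100 = 7.22 / 16.01 * 100 = 45.1%

45.1


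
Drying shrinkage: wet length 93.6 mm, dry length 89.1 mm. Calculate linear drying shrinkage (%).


DS = (93.6 - 89.1) / 93.6 * 100 = 4.81%

4.81


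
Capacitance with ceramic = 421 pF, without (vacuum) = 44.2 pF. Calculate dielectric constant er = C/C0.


er = 421 / 44.2 = 9.52

9.52


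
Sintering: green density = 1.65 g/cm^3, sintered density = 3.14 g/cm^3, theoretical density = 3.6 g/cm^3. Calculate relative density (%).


Relative = 3.14 / 3.6 * 100 = 87.2%

87.2


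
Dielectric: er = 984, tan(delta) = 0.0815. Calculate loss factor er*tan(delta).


Loss = 984 * 0.0815 = 80.196

80.196


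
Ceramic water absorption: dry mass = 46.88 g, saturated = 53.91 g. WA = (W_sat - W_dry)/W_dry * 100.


WA = (53.91 - 46.88) / 46.88 * 100 = 15.0%

15.0


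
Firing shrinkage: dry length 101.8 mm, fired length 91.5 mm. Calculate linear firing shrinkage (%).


FS = (101.8 - 91.5) / 101.8 * 100 = 10.12%

10.12


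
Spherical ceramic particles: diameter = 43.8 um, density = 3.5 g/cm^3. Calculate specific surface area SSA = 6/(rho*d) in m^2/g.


SSA = 6 / (3.5 * 43.8) = 0.039 m^2/g

0.039


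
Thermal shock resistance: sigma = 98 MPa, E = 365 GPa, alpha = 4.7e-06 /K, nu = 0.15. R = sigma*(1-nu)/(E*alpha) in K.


R = 98*(1-0.15)/(365*1000*4.7e-06) = 49 K

49


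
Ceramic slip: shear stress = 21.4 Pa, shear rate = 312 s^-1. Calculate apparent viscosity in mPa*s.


eta = tau/gamma * 1000 = 21.4/312 * 1000 = 68.6 mPa*s

68.6


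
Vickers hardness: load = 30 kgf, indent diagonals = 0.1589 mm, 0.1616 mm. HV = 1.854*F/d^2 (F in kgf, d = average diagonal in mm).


d_avg = (0.1589+0.1616)/2 = 0.16025 mm
HV = 1.854*30/0.16025^2 = 2166

2166


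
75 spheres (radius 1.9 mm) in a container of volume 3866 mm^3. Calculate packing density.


V_sphere = 4/3*pi*1.9^3 = 28.7309 mm^3
Total V = 75*28.7309 = 2154.8175 mm^3
PD = 2154.8175 / 3866 = 0.557

0.557


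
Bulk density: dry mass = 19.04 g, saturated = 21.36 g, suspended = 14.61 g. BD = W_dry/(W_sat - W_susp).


BD = 19.04 / (21.36 - 14.61) = 19.04 / 6.75 = 2.821 g/cm^3

2.821


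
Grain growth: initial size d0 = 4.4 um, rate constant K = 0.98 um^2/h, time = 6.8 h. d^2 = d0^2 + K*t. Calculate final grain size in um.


d^2 = 4.4^2 + 0.98*6.8 = 26.024
d = sqrt(26.024) = 5.1 um

5.1


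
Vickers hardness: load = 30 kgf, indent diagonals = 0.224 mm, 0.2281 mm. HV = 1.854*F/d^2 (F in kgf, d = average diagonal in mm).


d_avg = (0.224+0.2281)/2 = 0.22605 mm
HV = 1.854*30/0.22605^2 = 1088

1088


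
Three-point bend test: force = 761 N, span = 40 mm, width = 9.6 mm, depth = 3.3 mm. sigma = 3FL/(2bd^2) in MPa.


sigma = 3*761*40/(2*9.6*3.3^2) = 436.8 MPa

436.8


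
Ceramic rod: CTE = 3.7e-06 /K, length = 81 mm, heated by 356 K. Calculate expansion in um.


dL = 3.7e-06 * 81 * 356 * 1000 = 106.693 um

106.693


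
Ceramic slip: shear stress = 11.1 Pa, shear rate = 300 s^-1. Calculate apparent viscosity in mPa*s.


eta = tau/gamma * 1000 = 11.1/300 * 1000 = 37.0 mPa*s

37.0


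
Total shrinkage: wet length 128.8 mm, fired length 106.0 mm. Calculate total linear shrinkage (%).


TS = (128.8 - 106.0) / 128.8 * 100 = 17.7%

17.7


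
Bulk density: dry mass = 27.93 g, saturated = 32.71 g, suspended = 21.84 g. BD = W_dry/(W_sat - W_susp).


BD = 27.93 / (32.71 - 21.84) = 27.93 / 10.87 = 2.569 g/cm^3

2.569


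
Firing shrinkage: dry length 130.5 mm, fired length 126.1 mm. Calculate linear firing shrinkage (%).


FS = (130.5 - 126.1) / 130.5 * 100 = 3.37%

3.37


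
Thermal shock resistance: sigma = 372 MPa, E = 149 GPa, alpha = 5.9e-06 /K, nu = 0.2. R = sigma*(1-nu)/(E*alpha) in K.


R = 372*(1-0.2)/(149*1000*5.9e-06) = 339 K

339


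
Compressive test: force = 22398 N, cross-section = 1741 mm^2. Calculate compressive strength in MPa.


CS = 22398 / 1741 = 12.9 MPa

12.9


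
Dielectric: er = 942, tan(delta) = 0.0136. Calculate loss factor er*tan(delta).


Loss = 942 * 0.0136 = 12.811

12.811


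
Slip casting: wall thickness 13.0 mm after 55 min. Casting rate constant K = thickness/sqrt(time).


K = 13.0 / sqrt(55) = 13.0 / 7.4162 = 1.753 mm/min^0.5

1.753


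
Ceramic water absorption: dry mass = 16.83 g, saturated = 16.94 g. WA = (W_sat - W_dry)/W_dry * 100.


WA = (16.94 - 16.83) / 16.83 * 100 = 0.65%

0.65


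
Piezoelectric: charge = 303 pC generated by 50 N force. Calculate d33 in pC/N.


d33 = 303 / 50 = 6.1 pC/N

6.1


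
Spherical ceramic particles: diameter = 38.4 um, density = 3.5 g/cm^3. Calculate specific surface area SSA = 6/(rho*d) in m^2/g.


SSA = 6 / (3.5 * 38.4) = 0.045 m^2/g

0.045


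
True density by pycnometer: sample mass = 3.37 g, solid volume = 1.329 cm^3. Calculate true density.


TD = 3.37 / 1.329 = 2.536 g/cm^3

2.536


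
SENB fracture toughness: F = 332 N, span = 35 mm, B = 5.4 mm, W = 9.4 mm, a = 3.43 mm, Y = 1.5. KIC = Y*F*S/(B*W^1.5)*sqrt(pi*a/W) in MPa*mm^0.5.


KIC = 1.5*332*35/(5.4*9.4^1.5)*sqrt(pi*3.43/9.4) = 119.91

119.91


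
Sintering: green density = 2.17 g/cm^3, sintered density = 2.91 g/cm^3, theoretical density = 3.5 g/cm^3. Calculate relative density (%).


Relative = 2.91 / 3.5 * 100 = 83.1%

83.1


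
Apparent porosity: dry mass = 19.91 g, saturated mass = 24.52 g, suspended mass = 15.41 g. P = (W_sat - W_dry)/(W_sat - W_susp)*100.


P = (24.52 - 19.91) / (24.52 - 15.41) * 100 = 4.61 / 9.11 * 100 = 50.6%

50.6


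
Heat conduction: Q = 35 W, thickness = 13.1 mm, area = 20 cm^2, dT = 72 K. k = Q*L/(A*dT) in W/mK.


k = 35*13.1/1000/(20/10000*72) = 3.18 W/mK

3.18


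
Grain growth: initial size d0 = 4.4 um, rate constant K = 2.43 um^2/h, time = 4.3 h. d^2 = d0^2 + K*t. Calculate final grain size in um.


d^2 = 4.4^2 + 2.43*4.3 = 29.809
d = sqrt(29.809) = 5.46 um

5.46


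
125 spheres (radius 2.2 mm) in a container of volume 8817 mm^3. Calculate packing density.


V_sphere = 4/3*pi*2.2^3 = 44.6022 mm^3
Total V = 125*44.6022 = 5575.275 mm^3
PD = 5575.275 / 8817 = 0.632

0.632


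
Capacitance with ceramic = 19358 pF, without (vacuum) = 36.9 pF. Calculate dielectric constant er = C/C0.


er = 19358 / 36.9 = 524.61

524.61


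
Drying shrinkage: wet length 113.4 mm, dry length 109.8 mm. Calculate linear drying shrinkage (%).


DS = (113.4 - 109.8) / 113.4 * 100 = 3.17%

3.17


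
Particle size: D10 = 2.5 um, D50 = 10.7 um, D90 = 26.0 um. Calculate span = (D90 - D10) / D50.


Span = (26.0 - 2.5) / 10.7 = 23.5 / 10.7 = 2.196

2.196


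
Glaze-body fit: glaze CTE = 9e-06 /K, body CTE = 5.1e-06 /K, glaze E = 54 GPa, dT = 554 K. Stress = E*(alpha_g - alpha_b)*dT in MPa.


Stress = 54*1000*(9e-06 - 5.1e-06)*554 = 116.7 MPa

116.7


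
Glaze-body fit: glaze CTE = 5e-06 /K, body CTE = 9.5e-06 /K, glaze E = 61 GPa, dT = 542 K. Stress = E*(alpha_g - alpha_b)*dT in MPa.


Stress = 61*1000*(5e-06 - 9.5e-06)*542 = -148.8 MPa

-148.8


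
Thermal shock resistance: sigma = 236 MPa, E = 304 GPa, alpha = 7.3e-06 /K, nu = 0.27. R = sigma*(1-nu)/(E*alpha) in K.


R = 236*(1-0.27)/(304*1000*7.3e-06) = 78 K

78


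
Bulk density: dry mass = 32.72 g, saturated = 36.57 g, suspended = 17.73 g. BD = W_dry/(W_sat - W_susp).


BD = 32.72 / (36.57 - 17.73) = 32.72 / 18.84 = 1.737 g/cm^3

1.737


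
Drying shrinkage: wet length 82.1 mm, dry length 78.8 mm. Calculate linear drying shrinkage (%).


DS = (82.1 - 78.8) / 82.1 * 100 = 4.02%

4.02


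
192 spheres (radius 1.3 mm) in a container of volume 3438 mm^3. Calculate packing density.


V_sphere = 4/3*pi*1.3^3 = 9.2028 mm^3
Total V = 192*9.2028 = 1766.9376 mm^3
PD = 1766.9376 / 3438 = 0.514

0.514


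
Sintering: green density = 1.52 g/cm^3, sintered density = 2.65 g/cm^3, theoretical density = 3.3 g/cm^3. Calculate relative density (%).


Relative = 2.65 / 3.3 * 100 = 80.3%

80.3


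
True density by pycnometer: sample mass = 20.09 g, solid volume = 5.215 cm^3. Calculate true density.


TD = 20.09 / 5.215 = 3.852 g/cm^3

3.852


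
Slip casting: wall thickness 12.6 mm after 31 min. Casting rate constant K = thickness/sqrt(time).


K = 12.6 / sqrt(31) = 12.6 / 5.5678 = 2.263 mm/min^0.5

2.263


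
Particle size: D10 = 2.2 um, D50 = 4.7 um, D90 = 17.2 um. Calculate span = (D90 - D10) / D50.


Span = (17.2 - 2.2) / 4.7 = 15.0 / 4.7 = 3.191

3.191


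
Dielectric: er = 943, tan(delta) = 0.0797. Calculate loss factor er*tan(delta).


Loss = 943 * 0.0797 = 75.157

75.157


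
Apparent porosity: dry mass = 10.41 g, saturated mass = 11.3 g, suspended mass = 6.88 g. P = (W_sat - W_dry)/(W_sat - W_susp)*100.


P = (11.3 - 10.41) / (11.3 - 6.88) * 100 = 0.89 / 4.42 * 100 = 20.1%

20.1


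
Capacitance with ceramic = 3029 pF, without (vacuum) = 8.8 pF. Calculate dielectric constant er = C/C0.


er = 3029 / 8.8 = 344.2

344.2


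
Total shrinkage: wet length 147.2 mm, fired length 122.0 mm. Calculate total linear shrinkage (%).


TS = (147.2 - 122.0) / 147.2 * 100 = 17.12%

17.12


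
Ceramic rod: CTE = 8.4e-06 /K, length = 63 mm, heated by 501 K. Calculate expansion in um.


dL = 8.4e-06 * 63 * 501 * 1000 = 265.129 um

265.129


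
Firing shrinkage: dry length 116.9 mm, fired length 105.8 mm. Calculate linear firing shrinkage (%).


FS = (116.9 - 105.8) / 116.9 * 100 = 9.5%

9.5


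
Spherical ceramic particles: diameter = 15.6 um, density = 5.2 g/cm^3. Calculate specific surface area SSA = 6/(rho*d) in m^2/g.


SSA = 6 / (5.2 * 15.6) = 0.074 m^2/g

0.074


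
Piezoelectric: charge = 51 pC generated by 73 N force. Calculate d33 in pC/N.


d33 = 51 / 73 = 0.7 pC/N

0.7


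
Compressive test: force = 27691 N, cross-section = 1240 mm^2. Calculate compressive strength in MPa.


CS = 27691 / 1240 = 22.3 MPa

22.3


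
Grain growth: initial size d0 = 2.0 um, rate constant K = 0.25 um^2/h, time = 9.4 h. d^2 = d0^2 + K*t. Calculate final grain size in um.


d^2 = 2.0^2 + 0.25*9.4 = 6.35
d = sqrt(6.35) = 2.52 um

2.52


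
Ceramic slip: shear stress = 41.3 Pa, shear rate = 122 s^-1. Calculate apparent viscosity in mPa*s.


eta = tau/gamma * 1000 = 41.3/122 * 1000 = 338.5 mPa*s

338.5


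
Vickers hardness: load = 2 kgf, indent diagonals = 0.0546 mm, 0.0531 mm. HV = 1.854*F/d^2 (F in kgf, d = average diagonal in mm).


d_avg = (0.0546+0.0531)/2 = 0.05385 mm
HV = 1.854*2/0.05385^2 = 1279

1279


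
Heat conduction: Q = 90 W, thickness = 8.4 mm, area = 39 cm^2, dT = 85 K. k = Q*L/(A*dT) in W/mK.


k = 90*8.4/1000/(39/10000*85) = 2.28 W/mK

2.28


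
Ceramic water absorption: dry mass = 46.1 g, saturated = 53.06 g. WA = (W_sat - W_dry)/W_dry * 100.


WA = (53.06 - 46.1) / 46.1 * 100 = 15.1%

15.1


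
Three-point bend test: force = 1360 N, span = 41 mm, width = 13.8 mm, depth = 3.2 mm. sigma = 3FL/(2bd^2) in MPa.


sigma = 3*1360*41/(2*13.8*3.2^2) = 591.9 MPa

591.9


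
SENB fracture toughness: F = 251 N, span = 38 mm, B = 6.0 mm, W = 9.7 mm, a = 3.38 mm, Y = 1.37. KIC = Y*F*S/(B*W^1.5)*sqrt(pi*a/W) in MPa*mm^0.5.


KIC = 1.37*251*38/(6.0*9.7^1.5)*sqrt(pi*3.38/9.7) = 75.43

75.43


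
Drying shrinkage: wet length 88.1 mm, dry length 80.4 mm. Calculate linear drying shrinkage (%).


DS = (88.1 - 80.4) / 88.1 * 100 = 8.74%

8.74


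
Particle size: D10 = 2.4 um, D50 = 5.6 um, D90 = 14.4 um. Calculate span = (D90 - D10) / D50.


Span = (14.4 - 2.4) / 5.6 = 12.0 / 5.6 = 2.143

2.143


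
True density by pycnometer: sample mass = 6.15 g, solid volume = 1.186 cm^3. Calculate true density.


TD = 6.15 / 1.186 = 5.185 g/cm^3

5.185


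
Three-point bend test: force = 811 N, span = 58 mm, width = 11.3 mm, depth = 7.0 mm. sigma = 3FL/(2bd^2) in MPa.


sigma = 3*811*58/(2*11.3*7.0^2) = 127.4 MPa

127.4


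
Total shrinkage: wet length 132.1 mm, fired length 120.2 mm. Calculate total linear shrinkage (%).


TS = (132.1 - 120.2) / 132.1 * 100 = 9.01%

9.01


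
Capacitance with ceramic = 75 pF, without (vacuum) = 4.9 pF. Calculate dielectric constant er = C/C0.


er = 75 / 4.9 = 15.31

15.31


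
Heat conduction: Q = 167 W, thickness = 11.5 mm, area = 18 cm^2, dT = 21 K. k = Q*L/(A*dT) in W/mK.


k = 167*11.5/1000/(18/10000*21) = 50.81 W/mK

50.81


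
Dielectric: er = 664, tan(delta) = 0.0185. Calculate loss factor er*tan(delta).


Loss = 664 * 0.0185 = 12.284

12.284


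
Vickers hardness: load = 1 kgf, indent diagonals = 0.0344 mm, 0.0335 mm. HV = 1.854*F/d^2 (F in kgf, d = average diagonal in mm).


d_avg = (0.0344+0.0335)/2 = 0.03395 mm
HV = 1.854*1/0.03395^2 = 1609

1609


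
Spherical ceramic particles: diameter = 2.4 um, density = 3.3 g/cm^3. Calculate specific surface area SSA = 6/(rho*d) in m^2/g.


SSA = 6 / (3.3 * 2.4) = 0.758 m^2/g

0.758


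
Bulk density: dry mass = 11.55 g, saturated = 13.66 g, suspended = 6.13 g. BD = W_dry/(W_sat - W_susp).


BD = 11.55 / (13.66 - 6.13) = 11.55 / 7.53 = 1.534 g/cm^3

1.534


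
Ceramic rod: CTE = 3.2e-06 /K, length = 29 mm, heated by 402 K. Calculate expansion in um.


dL = 3.2e-06 * 29 * 402 * 1000 = 37.306 um

37.306


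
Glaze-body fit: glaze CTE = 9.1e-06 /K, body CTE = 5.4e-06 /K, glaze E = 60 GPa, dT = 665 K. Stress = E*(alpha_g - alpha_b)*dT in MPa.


Stress = 60*1000*(9.1e-06 - 5.4e-06)*665 = 147.6 MPa

147.6


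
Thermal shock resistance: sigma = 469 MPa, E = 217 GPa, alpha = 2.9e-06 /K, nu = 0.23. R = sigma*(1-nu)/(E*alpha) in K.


R = 469*(1-0.23)/(217*1000*2.9e-06) = 574 K

574


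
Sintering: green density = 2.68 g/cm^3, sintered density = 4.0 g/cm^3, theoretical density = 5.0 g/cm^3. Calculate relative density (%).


Relative = 4.0 / 5.0 * 100 = 80.0%

80.0


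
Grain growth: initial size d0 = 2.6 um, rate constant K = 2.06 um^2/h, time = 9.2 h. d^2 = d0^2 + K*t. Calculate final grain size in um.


d^2 = 2.6^2 + 2.06*9.2 = 25.712
d = sqrt(25.712) = 5.07 um

5.07


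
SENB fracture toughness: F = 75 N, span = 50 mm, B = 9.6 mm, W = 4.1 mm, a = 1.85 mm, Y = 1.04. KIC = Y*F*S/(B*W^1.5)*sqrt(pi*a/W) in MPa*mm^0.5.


KIC = 1.04*75*50/(9.6*4.1^1.5)*sqrt(pi*1.85/4.1) = 58.26

58.26


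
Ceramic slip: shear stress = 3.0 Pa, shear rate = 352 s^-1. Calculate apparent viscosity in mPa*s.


eta = tau/gamma * 1000 = 3.0/352 * 1000 = 8.5 mPa*s

8.5


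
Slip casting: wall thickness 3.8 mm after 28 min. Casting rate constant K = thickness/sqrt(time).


K = 3.8 / sqrt(28) = 3.8 / 5.2915 = 0.718 mm/min^0.5

0.718


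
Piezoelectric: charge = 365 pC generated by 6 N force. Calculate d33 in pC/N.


d33 = 365 / 6 = 60.8 pC/N

60.8


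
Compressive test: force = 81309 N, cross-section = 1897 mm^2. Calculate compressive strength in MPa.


CS = 81309 / 1897 = 42.9 MPa

42.9


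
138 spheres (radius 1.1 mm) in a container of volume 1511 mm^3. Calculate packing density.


V_sphere = 4/3*pi*1.1^3 = 5.5753 mm^3
Total V = 138*5.5753 = 769.3914 mm^3
PD = 769.3914 / 1511 = 0.509

0.509


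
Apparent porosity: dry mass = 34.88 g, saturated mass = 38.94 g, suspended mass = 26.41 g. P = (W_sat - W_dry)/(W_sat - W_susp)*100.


P = (38.94 - 34.88) / (38.94 - 26.41) * 100 = 4.06 / 12.53 * 100 = 32.4%

32.4


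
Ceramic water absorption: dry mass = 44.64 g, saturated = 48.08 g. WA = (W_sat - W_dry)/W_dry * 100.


WA = (48.08 - 44.64) / 44.64 * 100 = 7.71%

7.71


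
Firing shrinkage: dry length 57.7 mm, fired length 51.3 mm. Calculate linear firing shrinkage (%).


FS = (57.7 - 51.3) / 57.7 * 100 = 11.09%

11.09


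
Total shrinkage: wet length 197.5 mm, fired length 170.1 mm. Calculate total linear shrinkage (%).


TS = (197.5 - 170.1) / 197.5 * 100 = 13.87%

13.87


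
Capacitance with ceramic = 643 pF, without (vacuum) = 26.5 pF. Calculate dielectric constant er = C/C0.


er = 643 / 26.5 = 24.26

24.26


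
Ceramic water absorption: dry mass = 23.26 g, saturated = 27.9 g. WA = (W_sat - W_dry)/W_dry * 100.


WA = (27.9 - 23.26) / 23.26 * 100 = 19.95%

19.95


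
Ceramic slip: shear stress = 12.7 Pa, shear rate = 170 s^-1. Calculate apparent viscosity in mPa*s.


eta = tau/gamma * 1000 = 12.7/170 * 1000 = 74.7 mPa*s

74.7


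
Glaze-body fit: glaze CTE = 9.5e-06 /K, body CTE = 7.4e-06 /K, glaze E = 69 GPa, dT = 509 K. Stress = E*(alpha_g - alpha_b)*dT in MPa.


Stress = 69*1000*(9.5e-06 - 7.4e-06)*509 = 73.8 MPa

73.8


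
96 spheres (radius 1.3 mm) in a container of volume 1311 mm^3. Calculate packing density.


V_sphere = 4/3*pi*1.3^3 = 9.2028 mm^3
Total V = 96*9.2028 = 883.4688 mm^3
PD = 883.4688 / 1311 = 0.674

0.674


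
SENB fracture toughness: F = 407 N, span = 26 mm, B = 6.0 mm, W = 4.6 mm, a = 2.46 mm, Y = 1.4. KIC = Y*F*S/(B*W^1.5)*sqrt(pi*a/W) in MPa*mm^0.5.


KIC = 1.4*407*26/(6.0*4.6^1.5)*sqrt(pi*2.46/4.6) = 324.39

324.39


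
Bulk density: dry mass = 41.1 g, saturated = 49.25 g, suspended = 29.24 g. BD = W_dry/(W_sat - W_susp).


BD = 41.1 / (49.25 - 29.24) = 41.1 / 20.01 = 2.054 g/cm^3

2.054


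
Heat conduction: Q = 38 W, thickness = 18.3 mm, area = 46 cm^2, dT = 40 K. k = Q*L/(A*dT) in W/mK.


k = 38*18.3/1000/(46/10000*40) = 3.78 W/mK

3.78


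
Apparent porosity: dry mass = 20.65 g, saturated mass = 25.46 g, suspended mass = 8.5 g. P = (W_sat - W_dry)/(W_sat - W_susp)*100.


P = (25.46 - 20.65) / (25.46 - 8.5) * 100 = 4.81 / 16.96 * 100 = 28.4%

28.4


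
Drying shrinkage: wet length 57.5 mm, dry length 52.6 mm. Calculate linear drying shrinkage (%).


DS = (57.5 - 52.6) / 57.5 * 100 = 8.52%

8.52


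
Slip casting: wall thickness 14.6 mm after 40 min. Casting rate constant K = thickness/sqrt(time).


K = 14.6 / sqrt(40) = 14.6 / 6.3246 = 2.308 mm/min^0.5

2.308


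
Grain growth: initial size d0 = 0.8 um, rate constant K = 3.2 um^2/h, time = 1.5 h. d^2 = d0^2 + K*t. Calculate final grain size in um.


d^2 = 0.8^2 + 3.2*1.5 = 5.44
d = sqrt(5.44) = 2.33 um

2.33


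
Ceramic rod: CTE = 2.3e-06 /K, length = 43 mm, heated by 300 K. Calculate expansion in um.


dL = 2.3e-06 * 43 * 300 * 1000 = 29.67 um

29.67


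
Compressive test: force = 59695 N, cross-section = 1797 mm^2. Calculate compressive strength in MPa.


CS = 59695 / 1797 = 33.2 MPa

33.2


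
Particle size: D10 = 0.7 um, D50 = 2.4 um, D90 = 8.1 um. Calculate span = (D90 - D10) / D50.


Span = (8.1 - 0.7) / 2.4 = 7.4 / 2.4 = 3.083

3.083


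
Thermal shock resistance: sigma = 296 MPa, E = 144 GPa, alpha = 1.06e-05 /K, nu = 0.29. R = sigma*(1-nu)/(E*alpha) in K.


R = 296*(1-0.29)/(144*1000*1.06e-05) = 138 K

138


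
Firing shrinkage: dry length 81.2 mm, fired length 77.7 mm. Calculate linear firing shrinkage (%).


FS = (81.2 - 77.7) / 81.2 * 100 = 4.31%

4.31


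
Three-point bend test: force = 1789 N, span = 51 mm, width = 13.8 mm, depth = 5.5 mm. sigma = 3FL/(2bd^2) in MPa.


sigma = 3*1789*51/(2*13.8*5.5^2) = 327.8 MPa

327.8


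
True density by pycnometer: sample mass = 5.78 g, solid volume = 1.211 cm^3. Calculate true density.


TD = 5.78 / 1.211 = 4.773 g/cm^3

4.773


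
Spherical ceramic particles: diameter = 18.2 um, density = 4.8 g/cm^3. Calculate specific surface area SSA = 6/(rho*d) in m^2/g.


SSA = 6 / (4.8 * 18.2) = 0.069 m^2/g

0.069


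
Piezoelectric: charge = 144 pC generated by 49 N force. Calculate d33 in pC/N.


d33 = 144 / 49 = 2.9 pC/N

2.9


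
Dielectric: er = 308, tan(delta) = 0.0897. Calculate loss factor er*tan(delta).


Loss = 308 * 0.0897 = 27.628

27.628


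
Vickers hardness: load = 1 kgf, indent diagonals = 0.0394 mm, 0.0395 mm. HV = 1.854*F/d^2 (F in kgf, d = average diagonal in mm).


d_avg = (0.0394+0.0395)/2 = 0.03945 mm
HV = 1.854*1/0.03945^2 = 1191

1191


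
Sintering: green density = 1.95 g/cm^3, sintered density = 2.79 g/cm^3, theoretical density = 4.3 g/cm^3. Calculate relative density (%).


Relative = 2.79 / 4.3 * 100 = 64.9%

64.9


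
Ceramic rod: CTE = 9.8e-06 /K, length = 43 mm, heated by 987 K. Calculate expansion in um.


dL = 9.8e-06 * 43 * 987 * 1000 = 415.922 um

415.922


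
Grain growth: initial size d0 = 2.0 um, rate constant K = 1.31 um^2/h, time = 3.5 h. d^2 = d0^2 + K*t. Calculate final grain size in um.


d^2 = 2.0^2 + 1.31*3.5 = 8.585
d = sqrt(8.585) = 2.93 um

2.93


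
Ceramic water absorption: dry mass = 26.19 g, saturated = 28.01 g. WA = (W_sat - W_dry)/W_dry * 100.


WA = (28.01 - 26.19) / 26.19 * 100 = 6.95%

6.95


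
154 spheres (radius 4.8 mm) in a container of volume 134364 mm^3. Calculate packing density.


V_sphere = 4/3*pi*4.8^3 = 463.2467 mm^3
Total V = 154*463.2467 = 71339.9918 mm^3
PD = 71339.9918 / 134364 = 0.531

0.531


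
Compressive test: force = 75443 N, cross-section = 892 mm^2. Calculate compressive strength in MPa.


CS = 75443 / 892 = 84.6 MPa

84.6


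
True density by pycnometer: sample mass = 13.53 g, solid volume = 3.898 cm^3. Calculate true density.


TD = 13.53 / 3.898 = 3.471 g/cm^3

3.471


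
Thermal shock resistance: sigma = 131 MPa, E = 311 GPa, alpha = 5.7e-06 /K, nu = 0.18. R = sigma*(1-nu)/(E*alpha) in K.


R = 131*(1-0.18)/(311*1000*5.7e-06) = 61 K

61


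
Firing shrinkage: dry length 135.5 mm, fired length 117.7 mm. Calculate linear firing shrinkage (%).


FS = (135.5 - 117.7) / 135.5 * 100 = 13.14%

13.14


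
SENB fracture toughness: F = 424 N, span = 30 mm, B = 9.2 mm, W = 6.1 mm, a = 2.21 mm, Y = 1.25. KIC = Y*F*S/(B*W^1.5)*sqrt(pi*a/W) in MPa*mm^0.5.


KIC = 1.25*424*30/(9.2*6.1^1.5)*sqrt(pi*2.21/6.1) = 122.38

122.38


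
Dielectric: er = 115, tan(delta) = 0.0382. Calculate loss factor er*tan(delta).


Loss = 115 * 0.0382 = 4.393

4.393


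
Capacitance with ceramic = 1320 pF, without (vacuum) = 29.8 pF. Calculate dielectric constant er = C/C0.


er = 1320 / 29.8 = 44.3

44.3


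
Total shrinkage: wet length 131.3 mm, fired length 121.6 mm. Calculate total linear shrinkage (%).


TS = (131.3 - 121.6) / 131.3 * 100 = 7.39%

7.39


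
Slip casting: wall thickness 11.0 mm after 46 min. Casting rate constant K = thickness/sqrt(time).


K = 11.0 / sqrt(46) = 11.0 / 6.7823 = 1.622 mm/min^0.5

1.622


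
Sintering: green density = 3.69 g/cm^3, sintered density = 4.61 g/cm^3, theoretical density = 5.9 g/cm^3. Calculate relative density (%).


Relative = 4.61 / 5.9 * 100 = 78.1%

78.1


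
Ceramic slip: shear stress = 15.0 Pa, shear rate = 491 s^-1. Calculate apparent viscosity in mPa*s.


eta = tau/gamma * 1000 = 15.0/491 * 1000 = 30.5 mPa*s

30.5


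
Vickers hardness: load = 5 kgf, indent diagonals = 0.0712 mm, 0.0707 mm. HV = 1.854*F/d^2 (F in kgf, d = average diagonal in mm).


d_avg = (0.0712+0.0707)/2 = 0.07095 mm
HV = 1.854*5/0.07095^2 = 1842

1842


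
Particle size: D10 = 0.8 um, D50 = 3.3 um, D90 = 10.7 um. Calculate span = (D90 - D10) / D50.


Span = (10.7 - 0.8) / 3.3 = 9.9 / 3.3 = 3.0

3.0


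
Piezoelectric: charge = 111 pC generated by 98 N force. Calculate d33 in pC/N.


d33 = 111 / 98 = 1.1 pC/N

1.1


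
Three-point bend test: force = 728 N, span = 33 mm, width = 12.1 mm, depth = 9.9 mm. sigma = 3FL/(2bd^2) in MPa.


sigma = 3*728*33/(2*12.1*9.9^2) = 30.4 MPa

30.4


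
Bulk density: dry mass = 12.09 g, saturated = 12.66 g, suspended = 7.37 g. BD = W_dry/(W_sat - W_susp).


BD = 12.09 / (12.66 - 7.37) = 12.09 / 5.29 = 2.285 g/cm^3

2.285


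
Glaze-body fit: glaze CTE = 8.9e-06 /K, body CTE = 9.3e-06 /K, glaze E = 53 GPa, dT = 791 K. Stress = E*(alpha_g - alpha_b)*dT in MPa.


Stress = 53*1000*(8.9e-06 - 9.3e-06)*791 = -16.8 MPa

-16.8


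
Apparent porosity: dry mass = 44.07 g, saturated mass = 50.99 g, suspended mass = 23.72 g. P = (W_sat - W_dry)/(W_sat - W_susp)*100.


P = (50.99 - 44.07) / (50.99 - 23.72) * 100 = 6.92 / 27.27 * 100 = 25.4%

25.4


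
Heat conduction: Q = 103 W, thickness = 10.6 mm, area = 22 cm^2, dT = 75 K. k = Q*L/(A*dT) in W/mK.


k = 103*10.6/1000/(22/10000*75) = 6.62 W/mK

6.62


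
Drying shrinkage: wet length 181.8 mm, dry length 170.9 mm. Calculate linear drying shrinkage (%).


DS = (181.8 - 170.9) / 181.8 * 100 = 6.0%

6.0
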